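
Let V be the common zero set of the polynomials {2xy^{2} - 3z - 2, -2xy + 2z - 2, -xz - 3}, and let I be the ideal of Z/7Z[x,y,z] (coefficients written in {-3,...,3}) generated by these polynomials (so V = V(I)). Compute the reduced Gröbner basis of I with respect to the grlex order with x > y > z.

G = {y^{2} + 2y + 2z, yz - y + 2z - 1, z^{2} + 3y - z, x + 3y + z - 2}

f_1 = 2xy^{2} - 3z - 2, LT = xy^{2}.
f_2 = -2xy + 2z - 2, LT = xy.
f_3 = -xz - 3, LT = xz.

S(f_1,f_2): lcm = xy^{2}. S = yz - y + 2z - 1.
  reduce S modulo (f_1, f_2, f_3):
  remainder yz - y + 2z - 1 ≠ 0; add g_4 = yz - y + 2z - 1 to the basis.

S(f_1,f_3): lcm = xy^{2}z. S = -3y^{2} + 2z^{2} - z.
  reduce S modulo (f_1, f_2, f_3, g_4):
  remainder -3y^{2} + 2z^{2} - z ≠ 0; add g_5 = -3y^{2} + 2z^{2} - z to the basis.

S(f_2,f_3): lcm = xyz. S = -z^{2} - 3y + z.
  reduce S modulo (f_1, f_2, f_3, g_4, g_5):
  remainder -z^{2} - 3y + z ≠ 0; add g_6 = -z^{2} - 3y + z to the basis.

S(f_2,g_4): lcm = xyz. S = xy - 2xz - z^{2} + x + z.
  reduce S modulo (f_1, f_2, f_3, g_4, g_5, g_6):
  remainder x + 3y + z - 2 ≠ 0; add g_7 = x + 3y + z - 2 to the basis.

The other S-polynomials (S(f_1,g_4), S(f_3,g_4), S(f_1,g_5), S(f_2,g_5), S(f_3,g_5), S(g_4,g_5), S(f_1,g_6), S(f_2,g_6), S(f_3,g_6), S(g_4,g_6), S(g_5,g_6), S(f_1,g_7), S(f_2,g_7), S(f_3,g_7), S(g_4,g_7), S(g_5,g_7), S(g_6,g_7)) all reduce to 0 modulo the current basis, so we have a Gröbner basis.
Inter-reduce: drop elements whose leading term is divisible by another's, tail-reduce, and make monic.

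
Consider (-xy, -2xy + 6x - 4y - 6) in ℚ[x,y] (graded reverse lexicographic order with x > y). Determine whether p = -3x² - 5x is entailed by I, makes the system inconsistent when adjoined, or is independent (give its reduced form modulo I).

First compute the reduced Gröbner basis of I by Buchberger's algorithm.
f_1 = -xy, LT = xy.
f_2 = -2xy + 6x - 4y - 6, LT = xy.

S(f_1,f_2): lcm = xy. S = 3x - 2y - 3.
  reduce S modulo (f_1, f_2):
  remainder 3x - 2y - 3 ≠ 0; add h_3 = 3x - 2y - 3 to the basis.

S(f_1,h_3): lcm = xy. S = ⅔y² + y.
  reduce S modulo (f_1, f_2, h_3):
  remainder ⅔y² + y ≠ 0; add h_4 = ⅔y² + y to the basis.

The other S-polynomials (S(f_2,h_3), S(f_1,h_4), S(f_2,h_4), S(h_3,h_4)) all reduce to 0 modulo the current basis, so we have a Gröbner basis.
Inter-reduce: drop elements whose leading term is divisible by another's, tail-reduce, and make monic.
Reduced Gröbner basis: {y² + 3/2y, x - ⅔y - 1}.
Label its elements g_1 = y² + 3/2y, g_2 = x - ⅔y - 1.

Reduce p = -3x² - 5x modulo G:
  leading term x²: subtract (-3x)·g_2 from -3x² - 5x → -2xy - 8x
  leading term xy: subtract (-2y)·g_2 from -2xy - 8x → -4/3y² - 8x - 2y
  leading term y²: subtract (-4/3)·g_1 from -4/3y² - 8x - 2y → -8x
  leading term x: subtract (-8)·g_2 from -8x → -16/3y - 8
  leading term y: no divisor's leading term divides it; move -16/3y to the remainder.
  leading term 1: no divisor's leading term divides it; move -8 to the remainder.
  normal form = -16/3y - 8.
The normal form is nonzero, so p ∉ I. Since p minus its normal form lies in I, I + (p) = I + (r) where r = -16/3y - 8; decide whether this ideal is the whole ring.
Run Buchberger on G together with r (pairs among the g_i already reduce to 0 since G is a Gröbner basis):
g_1 = y² + 3/2y, LT = y².
g_2 = x - ⅔y - 1, LT = x.
r = -16/3y - 8, LT = y.

The S-polynomials (S(g_1,g_2), S(g_1,r), S(g_2,r)) all reduce to 0 modulo the current basis, so we have a Gröbner basis.
Inter-reduce: drop elements whose leading term is divisible by another's, tail-reduce, and make monic.
Reduced Gröbner basis: {x, y + 3/2}.
The reduced Gröbner basis of I + (p) is {x, y + 3/2} ≠ {1}, a proper ideal, so the enlarged system stays consistent: p is independent of I, with normal form -16/3y - 8.

-3x² - 5x is independent of I; its normal form modulo I is -16/3y - 8.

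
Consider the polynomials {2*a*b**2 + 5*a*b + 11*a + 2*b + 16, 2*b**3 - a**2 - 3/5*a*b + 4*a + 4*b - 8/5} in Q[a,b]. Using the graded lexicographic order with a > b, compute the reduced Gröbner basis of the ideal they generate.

G = {a**3 + 3/5*a**2*b - 4*a**2 - 11/2*a*b + 2*b**2 - 259/10*a + 11*b - 40, a*b**2 + 5/2*a*b + 11/2*a + b + 8, b**3 - 1/2*a**2 - 3/10*a*b + 2*a + 2*b - 4/5}

f_1 = 2*a*b**2 + 5*a*b + 11*a + 2*b + 16, LT = a*b**2.
f_2 = 2*b**3 - a**2 - 3/5*a*b + 4*a + 4*b - 8/5, LT = b**3.

S(f_1,f_2): lcm = a*b**3. S = 1/2*a**3 + 3/10*a**2*b + 5/2*a*b**2 - 2*a**2 + 7/2*a*b + b**2 + 4/5*a + 8*b.
  leading term a**3: no divisor's leading term divides it; move 1/2*a**3 to the remainder.
  leading term a**2*b: no divisor's leading term divides it; move 3/10*a**2*b to the remainder.
  leading term a*b**2: subtract (5/4)·f_1 from 5/2*a*b**2 - 2*a**2 + 7/2*a*b + b**2 + 4/5*a + 8*b → -2*a**2 - 11/4*a*b + b**2 - 259/20*a + 11/2*b - 20
  leading term a**2: no divisor's leading term divides it; move -2*a**2 to the remainder.
  leading term a*b: no divisor's leading term divides it; move -11/4*a*b to the remainder.
  leading term b**2: no divisor's leading term divides it; move b**2 to the remainder.
  leading term a: no divisor's leading term divides it; move -259/20*a to the remainder.
  leading term b: no divisor's leading term divides it; move 11/2*b to the remainder.
  leading term 1: no divisor's leading term divides it; move -20 to the remainder.
  remainder 1/2*a**3 + 3/10*a**2*b - 2*a**2 - 11/4*a*b + b**2 - 259/20*a + 11/2*b - 20 ≠ 0; add g_3 = 1/2*a**3 + 3/10*a**2*b - 2*a**2 - 11/4*a*b + b**2 - 259/20*a + 11/2*b - 20 to the basis.

The other S-polynomials (S(f_1,g_3), S(f_2,g_3)) all reduce to 0 modulo the current basis, so we have a Gröbner basis.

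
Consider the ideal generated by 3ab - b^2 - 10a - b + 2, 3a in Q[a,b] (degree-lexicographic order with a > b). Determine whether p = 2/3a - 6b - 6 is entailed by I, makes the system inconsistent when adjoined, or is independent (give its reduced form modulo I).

First compute the reduced Gröbner basis of I by Buchberger's algorithm.
f_1 = 3ab - b^2 - 10a - b + 2, LT = ab.
f_2 = 3a, LT = a.

S(f_1,f_2): lcm = ab. S = -1/3b^2 - 10/3a - 1/3b + 2/3.
  reduce S modulo (f_1, f_2):
  remainder -1/3b^2 - 1/3b + 2/3 ≠ 0; add h_3 = -1/3b^2 - 1/3b + 2/3 to the basis.

The other S-polynomials (S(f_1,h_3), S(f_2,h_3)) all reduce to 0 modulo the current basis, so we have a Gröbner basis.
Inter-reduce: drop elements whose leading term is divisible by another's, tail-reduce, and make monic.
Reduced Gröbner basis: {b^2 + b - 2, a}.
Label its elements g_1 = b^2 + b - 2, g_2 = a.

Reduce p = 2/3a - 6b - 6 modulo G:
  leading term a: subtract (2/3)·g_2 from 2/3a - 6b - 6 → -6b - 6
  leading term b: no divisor's leading term divides it; move -6b to the remainder.
  leading term 1: no divisor's leading term divides it; move -6 to the remainder.
  normal form = -6b - 6.
The normal form is nonzero, so p ∉ I. Since p minus its normal form lies in I, I + (p) = I + (r) where r = -6b - 6; decide whether this ideal is the whole ring.
Run Buchberger on G together with r (pairs among the g_i already reduce to 0 since G is a Gröbner basis):
g_1 = b^2 + b - 2, LT = b^2.
g_2 = a, LT = a.
r = -6b - 6, LT = b.

S(g_1,r): lcm = b^2. S = -2.
  reduce S modulo (g_1, g_2, r):
  remainder -2 ≠ 0; add m_4 = -2 to the basis.

The other S-polynomials (S(g_1,g_2), S(g_2,r), S(g_1,m_4), S(g_2,m_4), S(r,m_4)) all reduce to 0 modulo the current basis, so we have a Gröbner basis.
Inter-reduce: drop elements whose leading term is divisible by another's, tail-reduce, and make monic.
Reduced Gröbner basis: {1}.
The reduced Gröbner basis of I + (p) is {1}: the ideal is the whole ring, so the enlarged system has no common solution — adjoining p is inconsistent.

Ideal membership is decidable via reduction modulo a Gröbner basis.

Adjoining 2/3a - 6b - 6 makes the ideal the whole ring: the system is inconsistent.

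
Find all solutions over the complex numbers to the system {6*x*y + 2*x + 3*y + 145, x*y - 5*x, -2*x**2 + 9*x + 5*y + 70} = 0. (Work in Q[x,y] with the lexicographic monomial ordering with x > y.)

Compute a lex Gröbner basis by Buchberger's algorithm.
f_1 = 6*x*y + 2*x + 3*y + 145, LT = x*y.
f_2 = x*y - 5*x, LT = x*y.
f_3 = -2*x**2 + 9*x + 5*y + 70, LT = x**2.

S(f_1,f_2): lcm = x*y. S = 16/3*x + 1/2*y + 145/6.
  reduce S modulo (f_1, f_2, f_3):
  remainder 16/3*x + 1/2*y + 145/6 ≠ 0; add h_4 = 16/3*x + 1/2*y + 145/6 to the basis.

S(f_1,f_3): lcm = x**2*y. S = 1/3*x**2 + 5*x*y + 145/6*x + 5/2*y**2 + 35*y.
  reduce S modulo (f_1, f_2, f_3, h_4):
  remainder 5/2*y**2 + 373/12*y - 2615/12 ≠ 0; add h_5 = 5/2*y**2 + 373/12*y - 2615/12 to the basis.

S(f_2,f_3): lcm = x**2*y. S = -5*x**2 + 9/2*x*y + 5/2*y**2 + 35*y.
  reduce S modulo (f_1, f_2, f_3, h_4, h_5):
  remainder -103/12*y + 515/12 ≠ 0; add h_6 = -103/12*y + 515/12 to the basis.

The other S-polynomials (S(f_1,h_4), S(f_2,h_4), S(f_3,h_4), S(f_1,h_5), S(f_2,h_5), S(f_3,h_5), S(h_4,h_5), S(f_1,h_6), S(f_2,h_6), S(f_3,h_6), S(h_4,h_6), S(h_5,h_6)) all reduce to 0 modulo the current basis, so we have a Gröbner basis.
Inter-reduce: drop elements whose leading term is divisible by another's, tail-reduce, and make monic.
Reduced Gröbner basis: {x + 5, y - 5}.

A lex Gröbner basis eliminates variables successively. Here y - 5 depends only on y, with roots {5}; lifting each root through the earlier basis elements recovers the full solutions.
  y = 5: the earlier basis element becomes x + 5 = 0, giving x = -5 — point (-5, 5).
This is the nonlinear analogue of row-reducing a linear system.

{(-5, 5)}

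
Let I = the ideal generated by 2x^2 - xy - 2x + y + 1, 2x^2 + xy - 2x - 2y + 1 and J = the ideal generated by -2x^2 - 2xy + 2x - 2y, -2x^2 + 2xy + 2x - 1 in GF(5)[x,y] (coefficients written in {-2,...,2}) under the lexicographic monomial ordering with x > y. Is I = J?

No, the ideals differ.

For a fixed monomial order, each ideal has a unique reduced Gröbner basis; comparing bases decides equality.
Buchberger on the first generating set:
f_1 = 2x^2 - xy - 2x + y + 1, LT = x^2.
f_2 = 2x^2 + xy - 2x - 2y + 1, LT = x^2.

S(f_1,f_2): lcm = x^2. S = -xy - y.
  leading term xy: no divisor's leading term divides it; move -xy to the remainder.
  leading term y: no divisor's leading term divides it; move -y to the remainder.
  remainder -xy - y ≠ 0; add g_3 = -xy - y to the basis.

S(f_1,g_3): lcm = x^2y. S = 2xy^2 - 2xy - 2y^2 - 2y.
  leading term xy^2: subtract (-2y)·g_3 from 2xy^2 - 2xy - 2y^2 - 2y → -2xy + y^2 - 2y
  leading term xy: subtract (2)·g_3 from -2xy + y^2 - 2y → y^2
  leading term y^2: no divisor's leading term divides it; move y^2 to the remainder.
  remainder y^2 ≠ 0; add g_4 = y^2 to the basis.

The other S-polynomials (S(f_2,g_3), S(f_1,g_4), S(f_2,g_4), S(g_3,g_4)) all reduce to 0 modulo the current basis, so we have a Gröbner basis.
Inter-reduce: drop elements whose leading term is divisible by another's, tail-reduce, and make monic.
Reduced Gröbner basis: {x^2 - x + y - 2, xy + y, y^2}.

Buchberger on the second generating set:
h_1 = -2x^2 - 2xy + 2x - 2y, LT = x^2.
h_2 = -2x^2 + 2xy + 2x - 1, LT = x^2.

S(h_1,h_2): lcm = x^2. S = 2xy + y + 2.
  leading term xy: no divisor's leading term divides it; move 2xy to the remainder.
  leading term y: no divisor's leading term divides it; move y to the remainder.
  leading term 1: no divisor's leading term divides it; move 2 to the remainder.
  remainder 2xy + y + 2 ≠ 0; add k_3 = 2xy + y + 2 to the basis.

S(h_1,k_3): lcm = x^2y. S = xy^2 + xy - x + y^2.
  leading term xy^2: subtract (-2y)·k_3 from xy^2 + xy - x + y^2 → xy - x - 2y^2 - y
  leading term xy: subtract (-2)·k_3 from xy - x - 2y^2 - y → -x - 2y^2 + y - 1
  leading term x: no divisor's leading term divides it; move -x to the remainder.
  leading term y^2: no divisor's leading term divides it; move -2y^2 to the remainder.
  leading term y: no divisor's leading term divides it; move y to the remainder.
  leading term 1: no divisor's leading term divides it; move -1 to the remainder.
  remainder -x - 2y^2 + y - 1 ≠ 0; add k_4 = -x - 2y^2 + y - 1 to the basis.

S(k_3,k_4): lcm = xy. S = -2y^3 + y^2 + 2y + 1.
  leading term y^3: no divisor's leading term divides it; move -2y^3 to the remainder.
  leading term y^2: no divisor's leading term divides it; move y^2 to the remainder.
  leading term y: no divisor's leading term divides it; move 2y to the remainder.
  leading term 1: no divisor's leading term divides it; move 1 to the remainder.
  remainder -2y^3 + y^2 + 2y + 1 ≠ 0; add k_5 = -2y^3 + y^2 + 2y + 1 to the basis.

The other S-polynomials (S(h_2,k_3), S(h_1,k_4), S(h_2,k_4), S(h_1,k_5), S(h_2,k_5), S(k_3,k_5), S(k_4,k_5)) all reduce to 0 modulo the current basis, so we have a Gröbner basis.
Inter-reduce: drop elements whose leading term is divisible by another's, tail-reduce, and make monic.
Reduced Gröbner basis: {x + 2y^2 - y + 1, y^3 + 2y^2 - y + 2}.

These differ, so the ideals are not equal.
The same test decides containment: I ⊆ J iff every generator of I reduces to 0 modulo a Gröbner basis of J.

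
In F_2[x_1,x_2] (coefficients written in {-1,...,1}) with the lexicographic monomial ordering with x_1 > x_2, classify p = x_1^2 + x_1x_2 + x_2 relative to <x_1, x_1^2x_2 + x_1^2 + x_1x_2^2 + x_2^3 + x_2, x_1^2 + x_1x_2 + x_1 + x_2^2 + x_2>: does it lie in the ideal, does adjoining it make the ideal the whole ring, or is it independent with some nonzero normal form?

x_1^2 + x_1x_2 + x_2 is independent of I; its normal form modulo I is x_2.

First compute the reduced Gröbner basis of I by Buchberger's algorithm.
f_1 = x_1, LT = x_1.
f_2 = x_1^2x_2 + x_1^2 + x_1x_2^2 + x_2^3 + x_2, LT = x_1^2x_2.
f_3 = x_1^2 + x_1x_2 + x_1 + x_2^2 + x_2, LT = x_1^2.

S(f_1,f_2): lcm = x_1^2x_2. S = x_1^2 + x_1x_2^2 + x_2^3 + x_2.
  leading term x_1^2: subtract (x_1)·f_1 from x_1^2 + x_1x_2^2 + x_2^3 + x_2 → x_1x_2^2 + x_2^3 + x_2
  leading term x_1x_2^2: subtract (x_2^2)·f_1 from x_1x_2^2 + x_2^3 + x_2 → x_2^3 + x_2
  leading term x_2^3: no divisor's leading term divides it; move x_2^3 to the remainder.
  leading term x_2: no divisor's leading term divides it; move x_2 to the remainder.
  remainder x_2^3 + x_2 ≠ 0; add h_4 = x_2^3 + x_2 to the basis.

S(f_1,f_3): lcm = x_1^2. S = x_1x_2 + x_1 + x_2^2 + x_2.
  leading term x_1x_2: subtract (x_2)·f_1 from x_1x_2 + x_1 + x_2^2 + x_2 → x_1 + x_2^2 + x_2
  leading term x_1: subtract (1)·f_1 from x_1 + x_2^2 + x_2 → x_2^2 + x_2
  leading term x_2^2: no divisor's leading term divides it; move x_2^2 to the remainder.
  leading term x_2: no divisor's leading term divides it; move x_2 to the remainder.
  remainder x_2^2 + x_2 ≠ 0; add h_5 = x_2^2 + x_2 to the basis.

The other S-polynomials (S(f_2,f_3), S(f_1,h_4), S(f_2,h_4), S(f_3,h_4), S(f_1,h_5), S(f_2,h_5), S(f_3,h_5), S(h_4,h_5)) all reduce to 0 modulo the current basis, so we have a Gröbner basis.
Inter-reduce: drop elements whose leading term is divisible by another's, tail-reduce, and make monic.
Reduced Gröbner basis: {x_1, x_2^2 + x_2}.
Label its elements g_1 = x_1, g_2 = x_2^2 + x_2.

Reduce p = x_1^2 + x_1x_2 + x_2 modulo G:
  leading term x_1^2: subtract (x_1)·g_1 from x_1^2 + x_1x_2 + x_2 → x_1x_2 + x_2
  leading term x_1x_2: subtract (x_2)·g_1 from x_1x_2 + x_2 → x_2
  leading term x_2: no divisor's leading term divides it; move x_2 to the remainder.
  normal form = x_2.
The normal form is nonzero, so p ∉ I. Since p minus its normal form lies in I, I + (p) = I + (r) where r = x_2; decide whether this ideal is the whole ring.
Run Buchberger on G together with r (pairs among the g_i already reduce to 0 since G is a Gröbner basis):
g_1 = x_1, LT = x_1.
g_2 = x_2^2 + x_2, LT = x_2^2.
r = x_2, LT = x_2.

The S-polynomials (S(g_1,g_2), S(g_1,r), S(g_2,r)) all reduce to 0 modulo the current basis, so we have a Gröbner basis.
Inter-reduce: drop elements whose leading term is divisible by another's, tail-reduce, and make monic.
Reduced Gröbner basis: {x_1, x_2}.
The reduced Gröbner basis of I + (p) is {x_1, x_2} ≠ {1}, a proper ideal, so the enlarged system stays consistent: p is independent of I, with normal form x_2.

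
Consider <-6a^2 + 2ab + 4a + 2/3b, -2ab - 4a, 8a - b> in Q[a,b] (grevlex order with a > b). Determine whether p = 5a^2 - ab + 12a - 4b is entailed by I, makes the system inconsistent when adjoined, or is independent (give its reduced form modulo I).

First compute the reduced Gröbner basis of I by Buchberger's algorithm.
f_1 = -6a^2 + 2ab + 4a + 2/3b, LT = a^2.
f_2 = -2ab - 4a, LT = ab.
f_3 = 8a - b, LT = a.

S(f_1,f_2): lcm = a^2b. S = -1/3ab^2 - 2a^2 - 2/3ab - 1/9b^2.
  leading term ab^2: subtract (1/6b)·f_2 from -1/3ab^2 - 2a^2 - 2/3ab - 1/9b^2 → -2a^2 - 1/9b^2
  leading term a^2: subtract (1/3)·f_1 from -2a^2 - 1/9b^2 → -2/3ab - 1/9b^2 - 4/3a - 2/9b
  leading term ab: subtract (1/3)·f_2 from -2/3ab - 1/9b^2 - 4/3a - 2/9b → -1/9b^2 - 2/9b
  leading term b^2: no divisor's leading term divides it; move -1/9b^2 to the remainder.
  leading term b: no divisor's leading term divides it; move -2/9b to the remainder.
  remainder -1/9b^2 - 2/9b ≠ 0; add h_4 = -1/9b^2 - 2/9b to the basis.

S(f_1,f_3): lcm = a^2. S = -5/24ab - 2/3a - 1/9b.
  leading term ab: subtract (5/48)·f_2 from -5/24ab - 2/3a - 1/9b → -1/4a - 1/9b
  leading term a: subtract (-1/32)·f_3 from -1/4a - 1/9b → -41/288b
  leading term b: no divisor's leading term divides it; move -41/288b to the remainder.
  remainder -41/288b ≠ 0; add h_5 = -41/288b to the basis.

The other S-polynomials (S(f_2,f_3), S(f_1,h_4), S(f_2,h_4), S(f_3,h_4), S(f_1,h_5), S(f_2,h_5), S(f_3,h_5), S(h_4,h_5)) all reduce to 0 modulo the current basis, so we have a Gröbner basis.
Inter-reduce: drop elements whose leading term is divisible by another's, tail-reduce, and make monic.
Reduced Gröbner basis: {a, b}.
Label its elements g_1 = a, g_2 = b.

Reduce p = 5a^2 - ab + 12a - 4b modulo G:
  leading term a^2: subtract (5a)·g_1 from 5a^2 - ab + 12a - 4b → -ab + 12a - 4b
  leading term ab: subtract (-b)·g_1 from -ab + 12a - 4b → 12a - 4b
  leading term a: subtract (12)·g_1 from 12a - 4b → -4b
  leading term b: subtract (-4)·g_2 from -4b → 0
  normal form = 0.
Since the normal form is 0, p ∈ I.

5a^2 - ab + 12a - 4b lies in I (it reduces to 0).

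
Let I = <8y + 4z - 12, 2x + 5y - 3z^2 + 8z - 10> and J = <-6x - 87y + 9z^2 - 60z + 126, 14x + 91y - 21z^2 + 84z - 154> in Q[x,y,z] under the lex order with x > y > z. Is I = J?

No, the ideals differ.

Two ideals are equal iff their reduced Gröbner bases coincide (the reduced basis is unique for a fixed ordering).
Buchberger on the first generating set:
f_1 = 8y + 4z - 12, LT = y.
f_2 = 2x + 5y - 3z^2 + 8z - 10, LT = x.

The S-polynomials (S(f_1,f_2)) all reduce to 0 modulo the current basis, so we have a Gröbner basis.
Inter-reduce: drop elements whose leading term is divisible by another's, tail-reduce, and make monic.
Reduced Gröbner basis: {x - 3/2z^2 + 11/4z - 5/4, y + 1/2z - 3/2}.

Buchberger on the second generating set:
h_1 = -6x - 87y + 9z^2 - 60z + 126, LT = x.
h_2 = 14x + 91y - 21z^2 + 84z - 154, LT = x.

S(h_1,h_2): lcm = x. S = 8y + 4z - 10.
  leading term y: no divisor's leading term divides it; move 8y to the remainder.
  leading term z: no divisor's leading term divides it; move 4z to the remainder.
  leading term 1: no divisor's leading term divides it; move -10 to the remainder.
  remainder 8y + 4z - 10 ≠ 0; add k_3 = 8y + 4z - 10 to the basis.

The other S-polynomials (S(h_1,k_3), S(h_2,k_3)) all reduce to 0 modulo the current basis, so we have a Gröbner basis.
Inter-reduce: drop elements whose leading term is divisible by another's, tail-reduce, and make monic.
Reduced Gröbner basis: {x - 3/2z^2 + 11/4z - 23/8, y + 1/2z - 5/4}.

Since the reduced bases disagree, the two ideals are not the same.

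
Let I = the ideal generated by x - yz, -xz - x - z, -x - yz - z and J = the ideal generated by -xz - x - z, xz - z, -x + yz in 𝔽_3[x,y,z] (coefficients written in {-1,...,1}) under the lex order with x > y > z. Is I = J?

Two ideals are equal iff their reduced Gröbner bases coincide (the reduced basis is unique for a fixed ordering).
Buchberger on the first generating set:
f_1 = x - yz, LT = x.
f_2 = -xz - x - z, LT = xz.
f_3 = -x - yz - z, LT = x.

S(f_1,f_2): lcm = xz. S = -x - yz² - z.
  reduce S modulo (f_1, f_2, f_3):
  remainder -yz² - yz - z ≠ 0; add g_4 = -yz² - yz - z to the basis.

S(f_1,f_3): lcm = x. S = yz - z.
  reduce S modulo (f_1, f_2, f_3, g_4):
  remainder yz - z ≠ 0; add g_5 = yz - z to the basis.

S(f_2,f_3): lcm = xz. S = x - yz² - z² + z.
  reduce S modulo (f_1, f_2, f_3, g_4, g_5):
  remainder -z² + z ≠ 0; add g_6 = -z² + z to the basis.

The other S-polynomials (S(f_1,g_4), S(f_2,g_4), S(f_3,g_4), S(f_1,g_5), S(f_2,g_5), S(f_3,g_5), S(g_4,g_5), S(f_1,g_6), S(f_2,g_6), S(f_3,g_6), S(g_4,g_6), S(g_5,g_6)) all reduce to 0 modulo the current basis, so we have a Gröbner basis.
Inter-reduce: drop elements whose leading term is divisible by another's, tail-reduce, and make monic.
Reduced Gröbner basis: {x - z, yz - z, z² - z}.

Buchberger on the second generating set:
h_1 = -xz - x - z, LT = xz.
h_2 = xz - z, LT = xz.
h_3 = -x + yz, LT = x.

S(h_1,h_2): lcm = xz. S = x - z.
  reduce S modulo (h_1, h_2, h_3):
  remainder yz - z ≠ 0; add k_4 = yz - z to the basis.

S(h_1,h_3): lcm = xz. S = x + yz² + z.
  reduce S modulo (h_1, h_2, h_3, k_4):
  remainder z² - z ≠ 0; add k_5 = z² - z to the basis.

The other S-polynomials (S(h_2,h_3), S(h_1,k_4), S(h_2,k_4), S(h_3,k_4), S(h_1,k_5), S(h_2,k_5), S(h_3,k_5), S(k_4,k_5)) all reduce to 0 modulo the current basis, so we have a Gröbner basis.
Inter-reduce: drop elements whose leading term is divisible by another's, tail-reduce, and make monic.
Reduced Gröbner basis: {x - z, yz - z, z² - z}.

Same reduced basis, so the two generating sets span the same ideal.

Yes, the ideals are equal.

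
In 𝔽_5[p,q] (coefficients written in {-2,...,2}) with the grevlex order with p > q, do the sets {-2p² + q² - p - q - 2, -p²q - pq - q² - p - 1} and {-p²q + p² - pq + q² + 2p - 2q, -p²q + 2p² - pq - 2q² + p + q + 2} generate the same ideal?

For a fixed monomial order, each ideal has a unique reduced Gröbner basis; comparing bases decides equality.
Buchberger on the first generating set:
f_1 = -2p² + q² - p - q - 2, LT = p².
f_2 = -p²q - pq - q² - p - 1, LT = p²q.

S(f_1,f_2): lcm = p²q. S = 2q³ + 2pq + 2q² - p + q - 1.
  leading term q³: no divisor's leading term divides it; move 2q³ to the remainder.
  leading term pq: no divisor's leading term divides it; move 2pq to the remainder.
  leading term q²: no divisor's leading term divides it; move 2q² to the remainder.
  leading term p: no divisor's leading term divides it; move -p to the remainder.
  leading term q: no divisor's leading term divides it; move q to the remainder.
  leading term 1: no divisor's leading term divides it; move -1 to the remainder.
  remainder 2q³ + 2pq + 2q² - p + q - 1 ≠ 0; add g_3 = 2q³ + 2pq + 2q² - p + q - 1 to the basis.

The other S-polynomials (S(f_1,g_3), S(f_2,g_3)) all reduce to 0 modulo the current basis, so we have a Gröbner basis.
Inter-reduce: drop elements whose leading term is divisible by another's, tail-reduce, and make monic.
Reduced Gröbner basis: {q³ + pq + q² + 2p - 2q + 2, p² + 2q² - 2p - 2q + 1}.

Buchberger on the second generating set:
h_1 = -p²q + p² - pq + q² + 2p - 2q, LT = p²q.
h_2 = -p²q + 2p² - pq - 2q² + p + q + 2, LT = p²q.

S(h_1,h_2): lcm = p²q. S = p² + 2q² - p - 2q + 2.
  leading term p²: no divisor's leading term divides it; move p² to the remainder.
  leading term q²: no divisor's leading term divides it; move 2q² to the remainder.
  leading term p: no divisor's leading term divides it; move -p to the remainder.
  leading term q: no divisor's leading term divides it; move -2q to the remainder.
  leading term 1: no divisor's leading term divides it; move 2 to the remainder.
  remainder p² + 2q² - p - 2q + 2 ≠ 0; add k_3 = p² + 2q² - p - 2q + 2 to the basis.

S(h_1,k_3): lcm = p²q. S = -2q³ - p² + 2pq + q² - 2p.
  leading term q³: no divisor's leading term divides it; move -2q³ to the remainder.
  leading term p²: subtract (-1)·k_3 from -p² + 2pq + q² - 2p → 2pq - 2q² + 2p - 2q + 2
  leading term pq: no divisor's leading term divides it; move 2pq to the remainder.
  leading term q²: no divisor's leading term divides it; move -2q² to the remainder.
  leading term p: no divisor's leading term divides it; move 2p to the remainder.
  leading term q: no divisor's leading term divides it; move -2q to the remainder.
  leading term 1: no divisor's leading term divides it; move 2 to the remainder.
  remainder -2q³ + 2pq - 2q² + 2p - 2q + 2 ≠ 0; add k_4 = -2q³ + 2pq - 2q² + 2p - 2q + 2 to the basis.

The other S-polynomials (S(h_2,k_3), S(h_1,k_4), S(h_2,k_4), S(k_3,k_4)) all reduce to 0 modulo the current basis, so we have a Gröbner basis.
Inter-reduce: drop elements whose leading term is divisible by another's, tail-reduce, and make monic.
Reduced Gröbner basis: {q³ - pq + q² - p + q - 1, p² + 2q² - p - 2q + 2}.

The bases are distinct; the ideals are different.

No, the ideals differ.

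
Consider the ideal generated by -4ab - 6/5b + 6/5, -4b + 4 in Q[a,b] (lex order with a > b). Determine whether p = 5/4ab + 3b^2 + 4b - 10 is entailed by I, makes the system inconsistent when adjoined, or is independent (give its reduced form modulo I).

Adjoining 5/4ab + 3b^2 + 4b - 10 makes the ideal the whole ring: the system is inconsistent.

First compute the reduced Gröbner basis of I by Buchberger's algorithm.
f_1 = -4ab - 6/5b + 6/5, LT = ab.
f_2 = -4b + 4, LT = b.

S(f_1,f_2): lcm = ab. S = a + 3/10b - 3/10.
  reduce S modulo (f_1, f_2):
  remainder a ≠ 0; add h_3 = a to the basis.

The other S-polynomials (S(f_1,h_3), S(f_2,h_3)) all reduce to 0 modulo the current basis, so we have a Gröbner basis.
Inter-reduce: drop elements whose leading term is divisible by another's, tail-reduce, and make monic.
Reduced Gröbner basis: {a, b - 1}.
Label its elements g_1 = a, g_2 = b - 1.

Reduce p = 5/4ab + 3b^2 + 4b - 10 modulo G:
  leading term ab: subtract (5/4b)·g_1 from 5/4ab + 3b^2 + 4b - 10 → 3b^2 + 4b - 10
  leading term b^2: subtract (3b)·g_2 from 3b^2 + 4b - 10 → 7b - 10
  leading term b: subtract (7)·g_2 from 7b - 10 → -3
  leading term 1: no divisor's leading term divides it; move -3 to the remainder.
  normal form = -3.
The normal form is nonzero, so p ∉ I. Since p minus its normal form lies in I, I + (p) = I + (r) where r = -3; decide whether this ideal is the whole ring.
Here r = -3 is a nonzero constant, hence a unit: 1 ∈ I + (p), the Gröbner basis of I + (p) is {1}, and the enlarged system has no common solution — adjoining p is inconsistent.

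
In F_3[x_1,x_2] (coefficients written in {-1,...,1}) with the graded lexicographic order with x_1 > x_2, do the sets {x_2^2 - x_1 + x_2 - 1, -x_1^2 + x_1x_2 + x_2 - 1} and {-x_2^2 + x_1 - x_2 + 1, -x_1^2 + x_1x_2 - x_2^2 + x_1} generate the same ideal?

Two ideals are equal iff their reduced Gröbner bases coincide (the reduced basis is unique for a fixed ordering).
Buchberger on the first generating set:
f_1 = x_2^2 - x_1 + x_2 - 1, LT = x_2^2.
f_2 = -x_1^2 + x_1x_2 + x_2 - 1, LT = x_1^2.

The S-polynomials (S(f_1,f_2)) all reduce to 0 modulo the current basis, so we have a Gröbner basis.
Inter-reduce: drop elements whose leading term is divisible by another's, tail-reduce, and make monic.
Reduced Gröbner basis: {x_1^2 - x_1x_2 - x_2 + 1, x_2^2 - x_1 + x_2 - 1}.

Buchberger on the second generating set:
h_1 = -x_2^2 + x_1 - x_2 + 1, LT = x_2^2.
h_2 = -x_1^2 + x_1x_2 - x_2^2 + x_1, LT = x_1^2.

The S-polynomials (S(h_1,h_2)) all reduce to 0 modulo the current basis, so we have a Gröbner basis.
Inter-reduce: drop elements whose leading term is divisible by another's, tail-reduce, and make monic.
Reduced Gröbner basis: {x_1^2 - x_1x_2 - x_2 + 1, x_2^2 - x_1 + x_2 - 1}.

These coincide, so the ideals are equal.

Yes, the ideals are equal.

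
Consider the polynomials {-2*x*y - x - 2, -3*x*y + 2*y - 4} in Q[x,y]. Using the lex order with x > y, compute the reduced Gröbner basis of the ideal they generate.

G = {x + 4/3*y - 2/3, y**2 - 1}

This is the nonlinear analogue of row-reducing a linear system.

f_1 = -2*x*y - x - 2, LT = x*y.
f_2 = -3*x*y + 2*y - 4, LT = x*y.

S(f_1,f_2): lcm = x*y. S = 1/2*x + 2/3*y - 1/3.
  reduce S modulo (f_1, f_2):
  remainder 1/2*x + 2/3*y - 1/3 ≠ 0; add g_3 = 1/2*x + 2/3*y - 1/3 to the basis.

S(f_1,g_3): lcm = x*y. S = 1/2*x - 4/3*y**2 + 2/3*y + 1.
  reduce S modulo (f_1, f_2, g_3):
  remainder -4/3*y**2 + 4/3 ≠ 0; add g_4 = -4/3*y**2 + 4/3 to the basis.

The other S-polynomials (S(f_2,g_3), S(f_1,g_4), S(f_2,g_4), S(g_3,g_4)) all reduce to 0 modulo the current basis, so we have a Gröbner basis.
Inter-reduce: drop elements whose leading term is divisible by another's, tail-reduce, and make monic.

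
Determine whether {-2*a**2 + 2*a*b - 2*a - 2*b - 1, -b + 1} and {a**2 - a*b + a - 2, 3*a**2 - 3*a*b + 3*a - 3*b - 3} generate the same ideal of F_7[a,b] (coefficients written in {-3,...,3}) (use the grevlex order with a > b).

Equality of ideals is decidable: compute both reduced Gröbner bases (unique for the ordering) and check whether they agree.
Buchberger on the first generating set:
f_1 = -2*a**2 + 2*a*b - 2*a - 2*b - 1, LT = a**2.
f_2 = -b + 1, LT = b.

The S-polynomials (S(f_1,f_2)) all reduce to 0 modulo the current basis, so we have a Gröbner basis.
Inter-reduce: drop elements whose leading term is divisible by another's, tail-reduce, and make monic.
Reduced Gröbner basis: {a**2 - 2, b - 1}.

Buchberger on the second generating set:
h_1 = a**2 - a*b + a - 2, LT = a**2.
h_2 = 3*a**2 - 3*a*b + 3*a - 3*b - 3, LT = a**2.

S(h_1,h_2): lcm = a**2. S = b - 1.
  leading term b: no divisor's leading term divides it; move b to the remainder.
  leading term 1: no divisor's leading term divides it; move -1 to the remainder.
  remainder b - 1 ≠ 0; add k_3 = b - 1 to the basis.

The other S-polynomials (S(h_1,k_3), S(h_2,k_3)) all reduce to 0 modulo the current basis, so we have a Gröbner basis.
Inter-reduce: drop elements whose leading term is divisible by another's, tail-reduce, and make monic.
Reduced Gröbner basis: {a**2 - 2, b - 1}.

These coincide, so the ideals are equal.

Yes, the ideals are equal.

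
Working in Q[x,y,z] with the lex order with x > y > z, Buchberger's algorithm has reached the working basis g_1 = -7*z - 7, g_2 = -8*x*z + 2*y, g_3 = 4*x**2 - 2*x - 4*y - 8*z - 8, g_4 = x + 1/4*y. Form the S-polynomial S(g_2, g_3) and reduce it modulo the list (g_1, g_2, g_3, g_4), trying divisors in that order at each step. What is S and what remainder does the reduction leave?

lcm(LM(g_2), LM(g_3)) = x**2*z.
S = (lcm/LT(g_2))·g_2 − (lcm/LT(g_3))·g_3 = -1/4*x*y + 1/2*x*z + y*z + 2*z**2 + 2*z.
Reduce S modulo (g_1, g_2, g_3, g_4) in that order:
  leading term x*y: subtract (-1/4*y)·g_4 from -1/4*x*y + 1/2*x*z + y*z + 2*z**2 + 2*z → 1/2*x*z + 1/16*y**2 + y*z + 2*z**2 + 2*z
  leading term x*z: subtract (-1/14*x)·g_1 from 1/2*x*z + 1/16*y**2 + y*z + 2*z**2 + 2*z → -1/2*x + 1/16*y**2 + y*z + 2*z**2 + 2*z
  leading term x: subtract (-1/2)·g_4 from -1/2*x + 1/16*y**2 + y*z + 2*z**2 + 2*z → 1/16*y**2 + y*z + 1/8*y + 2*z**2 + 2*z
  leading term y**2: no divisor's leading term divides it; move 1/16*y**2 to the remainder.
  leading term y*z: subtract (-1/7*y)·g_1 from y*z + 1/8*y + 2*z**2 + 2*z → -7/8*y + 2*z**2 + 2*z
  leading term y: no divisor's leading term divides it; move -7/8*y to the remainder.
  leading term z**2: subtract (-2/7*z)·g_1 from 2*z**2 + 2*z → 0
The remainder 1/16*y**2 - 7/8*y is nonzero, so it would be added as the next basis element.

S(g_2, g_3) = -1/4*x*y + 1/2*x*z + y*z + 2*z**2 + 2*z; remainder on division = 1/16*y**2 - 7/8*y.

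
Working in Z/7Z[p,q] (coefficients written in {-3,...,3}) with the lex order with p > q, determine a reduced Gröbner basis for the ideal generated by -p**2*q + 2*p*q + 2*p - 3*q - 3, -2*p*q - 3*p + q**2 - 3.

G = {p + 2*q**4 + 3*q**3 - 2*q**2 + 2*q - 2, q**5 + 3*q**4 + 3*q**3 - 2*q**2 - 3*q + 3}

This is the nonlinear analogue of row-reducing a linear system.

f_1 = -p**2*q + 2*p*q + 2*p - 3*q - 3, LT = p**2*q.
f_2 = -2*p*q - 3*p + q**2 - 3, LT = p*q.

S(f_1,f_2): lcm = p**2*q. S = 2*p**2 - 3*p*q**2 - 2*p*q + 3*q + 3.
  reduce S modulo (f_1, f_2):
  remainder 2*p**2 - 2*p + 2*q**3 + 3*q**2 - 3*q + 1 ≠ 0; add g_3 = 2*p**2 - 2*p + 2*q**3 + 3*q**2 - 3*q + 1 to the basis.

S(f_1,g_3): lcm = p**2*q. S = -p*q - 2*p - q**4 + 2*q**3 - 2*q**2 - q + 3.
  reduce S modulo (f_1, f_2, g_3):
  remainder 3*p - q**4 + 2*q**3 + q**2 - q + 1 ≠ 0; add g_4 = 3*p - q**4 + 2*q**3 + q**2 - q + 1 to the basis.

S(f_1,g_4): lcm = p**2*q. S = -2*p*q**5 - 3*p*q**4 + 2*p*q**3 - 2*p*q**2 - 2*p + 3*q + 3.
  reduce S modulo (f_1, f_2, g_3, g_4):
  remainder -q**6 - q**4 - 3*q**3 - 3*q**2 + 2*q + 2 ≠ 0; add g_5 = -q**6 - q**4 - 3*q**3 - 3*q**2 + 2*q + 2 to the basis.

S(f_2,g_4): lcm = p*q. S = -2*p - 2*q**5 - 3*q**4 + 2*q**3 + q**2 + 2*q - 2.
  reduce S modulo (f_1, f_2, g_3, g_4, g_5):
  remainder -2*q**5 + q**4 + q**3 - 3*q**2 - q + 1 ≠ 0; add g_6 = -2*q**5 + q**4 + q**3 - 3*q**2 - q + 1 to the basis.

The other S-polynomials (S(f_2,g_3), S(g_3,g_4), S(f_1,g_5), S(f_2,g_5), S(g_3,g_5), S(g_4,g_5), S(f_1,g_6), S(f_2,g_6), S(g_3,g_6), S(g_4,g_6), S(g_5,g_6)) all reduce to 0 modulo the current basis, so we have a Gröbner basis.
Inter-reduce: drop elements whose leading term is divisible by another's, tail-reduce, and make monic.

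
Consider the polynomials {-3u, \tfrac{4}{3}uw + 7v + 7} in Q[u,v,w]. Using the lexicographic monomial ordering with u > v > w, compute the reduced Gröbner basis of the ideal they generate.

This is the nonlinear analogue of row-reducing a linear system.

f_1 = -3u, LT = u.
f_2 = \tfrac{4}{3}uw + 7v + 7, LT = uw.

S(f_1,f_2): lcm = uw. S = -\tfrac{21}{4}v - \tfrac{21}{4}.
  leading term v: no divisor's leading term divides it; move -\tfrac{21}{4}v to the remainder.
  leading term 1: no divisor's leading term divides it; move -\tfrac{21}{4} to the remainder.
  remainder -\tfrac{21}{4}v - \tfrac{21}{4} ≠ 0; add g_3 = -\tfrac{21}{4}v - \tfrac{21}{4} to the basis.

The other S-polynomials (S(f_1,g_3), S(f_2,g_3)) all reduce to 0 modulo the current basis, so we have a Gröbner basis.
Inter-reduce: drop elements whose leading term is divisible by another's, tail-reduce, and make monic.

G = {u, v + 1}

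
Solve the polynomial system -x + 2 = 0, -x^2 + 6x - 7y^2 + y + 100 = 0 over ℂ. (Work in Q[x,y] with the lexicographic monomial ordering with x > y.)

{(2, -27/7), (2, 4)}

Compute a lex Gröbner basis by Buchberger's algorithm.
f_1 = -x + 2, LT = x.
f_2 = -x^2 + 6x - 7y^2 + y + 100, LT = x^2.

S(f_1,f_2): lcm = x^2. S = 4x - 7y^2 + y + 100.
  leading term x: subtract (-4)·f_1 from 4x - 7y^2 + y + 100 → -7y^2 + y + 108
  leading term y^2: no divisor's leading term divides it; move -7y^2 to the remainder.
  leading term y: no divisor's leading term divides it; move y to the remainder.
  leading term 1: no divisor's leading term divides it; move 108 to the remainder.
  remainder -7y^2 + y + 108 ≠ 0; add h_3 = -7y^2 + y + 108 to the basis.

S(f_1,h_3): leading monomials are coprime, so the S-polynomial reduces to 0 (Buchberger's first criterion).
S(f_2,h_3): leading monomials are coprime, so the S-polynomial reduces to 0 (Buchberger's first criterion).
Every S-polynomial of the final basis reduces to 0, so we have a Gröbner basis.
Inter-reduce: drop elements whose leading term is divisible by another's, tail-reduce, and make monic.
Reduced Gröbner basis: {x - 2, y^2 - 1/7y - 108/7}.

Elimination: the polynomial y^2 - 1/7y - 108/7 lies in the elimination ideal for y, so y ∈ {-27/7, 4}. For each such y, the remaining basis elements (now univariate) give the rest of the solution.
  y = -27/7: the earlier basis element becomes x - 2 = 0, giving x = 2 — point (2, -27/7).
  y = 4: the earlier basis element becomes x - 2 = 0, giving x = 2 — point (2, 4).
Substituting each solution back into the original system confirms all equations vanish.
A lex Gröbner basis triangularizes the system, enabling back-substitution.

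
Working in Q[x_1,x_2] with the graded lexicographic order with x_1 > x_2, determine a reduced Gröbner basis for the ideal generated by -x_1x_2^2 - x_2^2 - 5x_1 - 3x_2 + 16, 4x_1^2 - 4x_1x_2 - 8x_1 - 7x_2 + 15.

G = {x_1x_2^2 + x_2^2 + 5x_1 + 3x_2 - 16, x_2^3 + 4x_1x_2 - 13x_2^2 - 28x_1 + 21x_2 + 39, x_1^2 - x_1x_2 - 2x_1 - 7/4x_2 + 15/4}

f_1 = -x_1x_2^2 - x_2^2 - 5x_1 - 3x_2 + 16, LT = x_1x_2^2.
f_2 = 4x_1^2 - 4x_1x_2 - 8x_1 - 7x_2 + 15, LT = x_1^2.

S(f_1,f_2): lcm = x_1^2x_2^2. S = x_1x_2^3 + 3x_1x_2^2 + 7/4x_2^3 + 5x_1^2 + 3x_1x_2 - 15/4x_2^2 - 16x_1.
  reduce S modulo (f_1, f_2):
  remainder 3/4x_2^3 + 3x_1x_2 - 39/4x_2^2 - 21x_1 + 63/4x_2 + 117/4 ≠ 0; add g_3 = 3/4x_2^3 + 3x_1x_2 - 39/4x_2^2 - 21x_1 + 63/4x_2 + 117/4 to the basis.

The other S-polynomials (S(f_1,g_3), S(f_2,g_3)) all reduce to 0 modulo the current basis, so we have a Gröbner basis.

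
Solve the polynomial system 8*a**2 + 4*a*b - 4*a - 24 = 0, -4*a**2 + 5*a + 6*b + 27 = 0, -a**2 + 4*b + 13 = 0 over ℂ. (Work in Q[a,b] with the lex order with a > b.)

Compute a lex Gröbner basis by Buchberger's algorithm.
f_1 = 8*a**2 + 4*a*b - 4*a - 24, LT = a**2.
f_2 = -4*a**2 + 5*a + 6*b + 27, LT = a**2.
f_3 = -a**2 + 4*b + 13, LT = a**2.

S(f_1,f_2): lcm = a**2. S = 1/2*a*b + 3/4*a + 3/2*b + 15/4.
  leading term a*b: no divisor's leading term divides it; move 1/2*a*b to the remainder.
  leading term a: no divisor's leading term divides it; move 3/4*a to the remainder.
  leading term b: no divisor's leading term divides it; move 3/2*b to the remainder.
  leading term 1: no divisor's leading term divides it; move 15/4 to the remainder.
  remainder 1/2*a*b + 3/4*a + 3/2*b + 15/4 ≠ 0; add h_4 = 1/2*a*b + 3/4*a + 3/2*b + 15/4 to the basis.

S(f_1,f_3): lcm = a**2. S = 1/2*a*b - 1/2*a + 4*b + 10.
  leading term a*b: subtract (1)·h_4 from 1/2*a*b - 1/2*a + 4*b + 10 → -5/4*a + 5/2*b + 25/4
  leading term a: no divisor's leading term divides it; move -5/4*a to the remainder.
  leading term b: no divisor's leading term divides it; move 5/2*b to the remainder.
  leading term 1: no divisor's leading term divides it; move 25/4 to the remainder.
  remainder -5/4*a + 5/2*b + 25/4 ≠ 0; add h_5 = -5/4*a + 5/2*b + 25/4 to the basis.

S(f_2,f_3): lcm = a**2. S = -5/4*a + 5/2*b + 25/4.
  leading term a: subtract (1)·h_5 from -5/4*a + 5/2*b + 25/4 → 0
  remainder 0.

S(f_1,h_4): lcm = a**2*b. S = -3/2*a**2 + 1/2*a*b**2 - 7/2*a*b - 15/2*a - 3*b.
  leading term a**2: subtract (-3/16)·f_1 from -3/2*a**2 + 1/2*a*b**2 - 7/2*a*b - 15/2*a - 3*b → 1/2*a*b**2 - 11/4*a*b - 33/4*a - 3*b - 9/2
  leading term a*b**2: subtract (b)·h_4 from 1/2*a*b**2 - 11/4*a*b - 33/4*a - 3*b - 9/2 → -7/2*a*b - 33/4*a - 3/2*b**2 - 27/4*b - 9/2
  leading term a*b: subtract (-7)·h_4 from -7/2*a*b - 33/4*a - 3/2*b**2 - 27/4*b - 9/2 → -3*a - 3/2*b**2 + 15/4*b + 87/4
  leading term a: subtract (12/5)·h_5 from -3*a - 3/2*b**2 + 15/4*b + 87/4 → -3/2*b**2 - 9/4*b + 27/4
  leading term b**2: no divisor's leading term divides it; move -3/2*b**2 to the remainder.
  leading term b: no divisor's leading term divides it; move -9/4*b to the remainder.
  leading term 1: no divisor's leading term divides it; move 27/4 to the remainder.
  remainder -3/2*b**2 - 9/4*b + 27/4 ≠ 0; add h_6 = -3/2*b**2 - 9/4*b + 27/4 to the basis.

S(f_2,h_4): lcm = a**2*b. S = -3/2*a**2 - 17/4*a*b - 15/2*a - 3/2*b**2 - 27/4*b.
  leading term a**2: subtract (-3/16)·f_1 from -3/2*a**2 - 17/4*a*b - 15/2*a - 3/2*b**2 - 27/4*b → -7/2*a*b - 33/4*a - 3/2*b**2 - 27/4*b - 9/2
  leading term a*b: subtract (-7)·h_4 from -7/2*a*b - 33/4*a - 3/2*b**2 - 27/4*b - 9/2 → -3*a - 3/2*b**2 + 15/4*b + 87/4
  leading term a: subtract (12/5)·h_5 from -3*a - 3/2*b**2 + 15/4*b + 87/4 → -3/2*b**2 - 9/4*b + 27/4
  leading term b**2: subtract (1)·h_6 from -3/2*b**2 - 9/4*b + 27/4 → 0
  remainder 0.

S(f_3,h_4): lcm = a**2*b. S = -3/2*a**2 - 3*a*b - 15/2*a - 4*b**2 - 13*b.
  leading term a**2: subtract (-3/16)·f_1 from -3/2*a**2 - 3*a*b - 15/2*a - 4*b**2 - 13*b → -9/4*a*b - 33/4*a - 4*b**2 - 13*b - 9/2
  leading term a*b: subtract (-9/2)·h_4 from -9/4*a*b - 33/4*a - 4*b**2 - 13*b - 9/2 → -39/8*a - 4*b**2 - 25/4*b + 99/8
  leading term a: subtract (39/10)·h_5 from -39/8*a - 4*b**2 - 25/4*b + 99/8 → -4*b**2 - 16*b - 12
  leading term b**2: subtract (8/3)·h_6 from -4*b**2 - 16*b - 12 → -10*b - 30
  leading term b: no divisor's leading term divides it; move -10*b to the remainder.
  leading term 1: no divisor's leading term divides it; move -30 to the remainder.
  remainder -10*b - 30 ≠ 0; add h_7 = -10*b - 30 to the basis.

S(f_1,h_5): lcm = a**2. S = 5/2*a*b + 9/2*a - 3.
  leading term a*b: subtract (5)·h_4 from 5/2*a*b + 9/2*a - 3 → 3/4*a - 15/2*b - 87/4
  leading term a: subtract (-3/5)·h_5 from 3/4*a - 15/2*b - 87/4 → -6*b - 18
  leading term b: subtract (3/5)·h_7 from -6*b - 18 → 0
  remainder 0.

S(f_2,h_5): lcm = a**2. S = 2*a*b + 15/4*a - 3/2*b - 27/4.
  leading term a*b: subtract (4)·h_4 from 2*a*b + 15/4*a - 3/2*b - 27/4 → 3/4*a - 15/2*b - 87/4
  leading term a: subtract (-3/5)·h_5 from 3/4*a - 15/2*b - 87/4 → -6*b - 18
  leading term b: subtract (3/5)·h_7 from -6*b - 18 → 0
  remainder 0.

S(f_3,h_5): lcm = a**2. S = 2*a*b + 5*a - 4*b - 13.
  leading term a*b: subtract (4)·h_4 from 2*a*b + 5*a - 4*b - 13 → 2*a - 10*b - 28
  leading term a: subtract (-8/5)·h_5 from 2*a - 10*b - 28 → -6*b - 18
  leading term b: subtract (3/5)·h_7 from -6*b - 18 → 0
  remainder 0.

S(h_4,h_5): lcm = a*b. S = 3/2*a + 2*b**2 + 8*b + 15/2.
  leading term a: subtract (-6/5)·h_5 from 3/2*a + 2*b**2 + 8*b + 15/2 → 2*b**2 + 11*b + 15
  leading term b**2: subtract (-4/3)·h_6 from 2*b**2 + 11*b + 15 → 8*b + 24
  leading term b: subtract (-4/5)·h_7 from 8*b + 24 → 0
  remainder 0.

S(f_1,h_6): leading monomials are coprime, so the S-polynomial reduces to 0 (Buchberger's first criterion).
S(f_2,h_6): leading monomials are coprime, so the S-polynomial reduces to 0 (Buchberger's first criterion).
S(f_3,h_6): leading monomials are coprime, so the S-polynomial reduces to 0 (Buchberger's first criterion).
S(h_4,h_6): lcm = a*b**2. S = 9/2*a + 3*b**2 + 15/2*b.
  leading term a: subtract (-18/5)·h_5 from 9/2*a + 3*b**2 + 15/2*b → 3*b**2 + 33/2*b + 45/2
  leading term b**2: subtract (-2)·h_6 from 3*b**2 + 33/2*b + 45/2 → 12*b + 36
  leading term b: subtract (-6/5)·h_7 from 12*b + 36 → 0
  remainder 0.

S(h_5,h_6): leading monomials are coprime, so the S-polynomial reduces to 0 (Buchberger's first criterion).
S(f_1,h_7): leading monomials are coprime, so the S-polynomial reduces to 0 (Buchberger's first criterion).
S(f_2,h_7): leading monomials are coprime, so the S-polynomial reduces to 0 (Buchberger's first criterion).
S(f_3,h_7): leading monomials are coprime, so the S-polynomial reduces to 0 (Buchberger's first criterion).
S(h_4,h_7): lcm = a*b. S = -3/2*a + 3*b + 15/2.
  leading term a: subtract (6/5)·h_5 from -3/2*a + 3*b + 15/2 → 0
  remainder 0.

S(h_5,h_7): leading monomials are coprime, so the S-polynomial reduces to 0 (Buchberger's first criterion).
S(h_6,h_7): lcm = b**2. S = -3/2*b - 9/2.
  leading term b: subtract (3/20)·h_7 from -3/2*b - 9/2 → 0
  remainder 0.

Every S-polynomial of the final basis reduces to 0, so we have a Gröbner basis.
Inter-reduce: drop elements whose leading term is divisible by another's, tail-reduce, and make monic.
Reduced Gröbner basis: {a + 1, b + 3}.

A lex Gröbner basis eliminates variables successively. Here b + 3 depends only on b, with roots {-3}; lifting each root through the earlier basis elements recovers the full solutions.
  b = -3: the earlier basis element becomes a + 1 = 0, giving a = -1 — point (-1, -3).

{(-1, -3)}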